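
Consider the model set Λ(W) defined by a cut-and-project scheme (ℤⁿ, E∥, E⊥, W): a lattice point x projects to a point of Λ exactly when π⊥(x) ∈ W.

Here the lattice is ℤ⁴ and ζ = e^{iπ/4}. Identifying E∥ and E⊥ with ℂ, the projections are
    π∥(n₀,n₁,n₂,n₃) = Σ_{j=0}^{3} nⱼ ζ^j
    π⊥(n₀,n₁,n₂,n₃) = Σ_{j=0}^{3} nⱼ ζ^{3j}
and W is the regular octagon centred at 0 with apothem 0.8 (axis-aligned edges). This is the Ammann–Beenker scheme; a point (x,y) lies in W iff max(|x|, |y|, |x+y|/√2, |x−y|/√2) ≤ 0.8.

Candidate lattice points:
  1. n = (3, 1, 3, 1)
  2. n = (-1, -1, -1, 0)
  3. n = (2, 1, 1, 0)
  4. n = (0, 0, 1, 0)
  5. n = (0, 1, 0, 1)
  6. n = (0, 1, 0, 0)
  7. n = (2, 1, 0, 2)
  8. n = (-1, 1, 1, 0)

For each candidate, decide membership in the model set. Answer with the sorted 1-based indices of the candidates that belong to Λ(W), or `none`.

2

With ζ = e^{iπ/4} the internal vectors are ζ^0,ζ^3,ζ^6,ζ^9.
candidate 1: n = (3, 1, 3, 1) → π⊥ ≈ (+3.00000, -1.58579); max(|x|,|y|,|x±y|/√2) = 3.24264 > 0.8 ⇒ ∉ W
candidate 2: n = (-1, -1, -1, 0) → π⊥ ≈ (-0.29289, +0.29289); max(|x|,|y|,|x±y|/√2) = 0.41421 ≤ 0.8 ⇒ ∈ W
candidate 3: n = (2, 1, 1, 0) → π⊥ ≈ (+1.29289, -0.29289); max(|x|,|y|,|x±y|/√2) = 1.29289 > 0.8 ⇒ ∉ W
candidate 4: n = (0, 0, 1, 0) → π⊥ ≈ (+0.00000, -1.00000); max(|x|,|y|,|x±y|/√2) = 1.00000 > 0.8 ⇒ ∉ W
candidate 5: n = (0, 1, 0, 1) → π⊥ ≈ (+0.00000, +1.41421); max(|x|,|y|,|x±y|/√2) = 1.41421 > 0.8 ⇒ ∉ W
candidate 6: n = (0, 1, 0, 0) → π⊥ ≈ (-0.70711, +0.70711); max(|x|,|y|,|x±y|/√2) = 1.00000 > 0.8 ⇒ ∉ W
candidate 7: n = (2, 1, 0, 2) → π⊥ ≈ (+2.70711, +2.12132); max(|x|,|y|,|x±y|/√2) = 3.41421 > 0.8 ⇒ ∉ W
candidate 8: n = (-1, 1, 1, 0) → π⊥ ≈ (-1.70711, -0.29289); max(|x|,|y|,|x±y|/√2) = 1.70711 > 0.8 ⇒ ∉ W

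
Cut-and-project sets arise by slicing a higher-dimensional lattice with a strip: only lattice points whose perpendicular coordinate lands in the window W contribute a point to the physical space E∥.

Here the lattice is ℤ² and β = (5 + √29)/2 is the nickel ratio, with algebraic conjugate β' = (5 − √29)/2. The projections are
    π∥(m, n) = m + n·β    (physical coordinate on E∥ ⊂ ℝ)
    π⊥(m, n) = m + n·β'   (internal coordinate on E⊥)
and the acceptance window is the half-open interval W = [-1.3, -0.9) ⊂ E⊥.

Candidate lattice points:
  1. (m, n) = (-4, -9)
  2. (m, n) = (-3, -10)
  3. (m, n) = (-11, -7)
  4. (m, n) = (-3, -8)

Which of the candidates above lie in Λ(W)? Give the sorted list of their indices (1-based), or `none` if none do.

β' = (5−√29)/2 ≈ -0.192582.
candidate 1: (m,n)=(-4,-9) → π∥ = -4-9·β ≈ -50.733242, π⊥ = -4-9·β' ≈ -2.266758 ∉ [-1.3, -0.9) ⇒ out
candidate 2: (m,n)=(-3,-10) → π∥ = -3-10·β ≈ -54.925824, π⊥ = -3-10·β' ≈ -1.074176 ∈ [-1.3, -0.9) ⇒ IN Λ
candidate 3: (m,n)=(-11,-7) → π∥ = -11-7·β ≈ -47.348077, π⊥ = -11-7·β' ≈ -9.651923 ∉ [-1.3, -0.9) ⇒ out
candidate 4: (m,n)=(-3,-8) → π∥ = -3-8·β ≈ -44.540659, π⊥ = -3-8·β' ≈ -1.459341 ∉ [-1.3, -0.9) ⇒ out

2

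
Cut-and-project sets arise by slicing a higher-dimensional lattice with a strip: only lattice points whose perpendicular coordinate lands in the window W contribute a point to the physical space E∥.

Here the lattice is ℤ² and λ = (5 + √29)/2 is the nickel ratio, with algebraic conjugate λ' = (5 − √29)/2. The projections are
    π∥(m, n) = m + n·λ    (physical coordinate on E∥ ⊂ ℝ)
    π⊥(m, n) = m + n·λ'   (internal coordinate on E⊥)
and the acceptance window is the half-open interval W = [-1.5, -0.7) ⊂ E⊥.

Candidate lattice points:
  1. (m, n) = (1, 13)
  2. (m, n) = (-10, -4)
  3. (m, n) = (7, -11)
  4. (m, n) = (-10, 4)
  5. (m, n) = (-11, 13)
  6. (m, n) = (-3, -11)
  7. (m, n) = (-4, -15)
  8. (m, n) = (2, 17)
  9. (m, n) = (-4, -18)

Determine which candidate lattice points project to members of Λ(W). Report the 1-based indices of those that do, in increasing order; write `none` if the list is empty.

6, 7, 8

Compute λ' = (5−√29)/2 = -0.192582, so π⊥(m,n) = m -0.192582·n.
candidate 1: (m,n)=(1,13) → π∥ = 1+13·λ ≈ 68.503571, π⊥ = 1+13·λ' ≈ -1.503571 ∉ [-1.5, -0.7) ⇒ out
candidate 2: (m,n)=(-10,-4) → π∥ = -10-4·λ ≈ -30.770330, π⊥ = -10-4·λ' ≈ -9.229670 ∉ [-1.5, -0.7) ⇒ out
candidate 3: (m,n)=(7,-11) → π∥ = 7-11·λ ≈ -50.118406, π⊥ = 7-11·λ' ≈ 9.118406 ∉ [-1.5, -0.7) ⇒ out
candidate 4: (m,n)=(-10,4) → π∥ = -10+4·λ ≈ 10.770330, π⊥ = -10+4·λ' ≈ -10.770330 ∉ [-1.5, -0.7) ⇒ out
candidate 5: (m,n)=(-11,13) → π∥ = -11+13·λ ≈ 56.503571, π⊥ = -11+13·λ' ≈ -13.503571 ∉ [-1.5, -0.7) ⇒ out
candidate 6: (m,n)=(-3,-11) → π∥ = -3-11·λ ≈ -60.118406, π⊥ = -3-11·λ' ≈ -0.881594 ∈ [-1.5, -0.7) ⇒ IN Λ
candidate 7: (m,n)=(-4,-15) → π∥ = -4-15·λ ≈ -81.888736, π⊥ = -4-15·λ' ≈ -1.111264 ∈ [-1.5, -0.7) ⇒ IN Λ
candidate 8: (m,n)=(2,17) → π∥ = 2+17·λ ≈ 90.273901, π⊥ = 2+17·λ' ≈ -1.273901 ∈ [-1.5, -0.7) ⇒ IN Λ
candidate 9: (m,n)=(-4,-18) → π∥ = -4-18·λ ≈ -97.466483, π⊥ = -4-18·λ' ≈ -0.533517 ∉ [-1.5, -0.7) ⇒ out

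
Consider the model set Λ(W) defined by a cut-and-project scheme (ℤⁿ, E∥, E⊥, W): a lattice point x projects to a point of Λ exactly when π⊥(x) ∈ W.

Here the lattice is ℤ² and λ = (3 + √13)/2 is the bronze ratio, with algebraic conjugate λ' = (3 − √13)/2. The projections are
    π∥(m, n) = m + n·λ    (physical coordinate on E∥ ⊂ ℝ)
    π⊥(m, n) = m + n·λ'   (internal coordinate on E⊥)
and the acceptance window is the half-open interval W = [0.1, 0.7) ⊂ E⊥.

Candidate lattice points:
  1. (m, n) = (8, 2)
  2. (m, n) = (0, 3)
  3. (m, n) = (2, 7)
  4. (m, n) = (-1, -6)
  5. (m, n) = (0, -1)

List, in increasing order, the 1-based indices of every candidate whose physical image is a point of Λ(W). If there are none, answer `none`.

5

Numerically λ ≈ 3.3028 and λ' = −1/λ ≈ -0.3028.
#1 (8,2): internal coord 8 + (2)·λ' = +7.3944; +7.3944 ∉ [0.1, 0.7) → out
#2 (0,3): internal coord 0 + (3)·λ' = -0.9083; -0.9083 ∉ [0.1, 0.7) → out
#3 (2,7): internal coord 2 + (7)·λ' = -0.1194; -0.1194 ∉ [0.1, 0.7) → out
#4 (-1,-6): internal coord -1 + (-6)·λ' = +0.8167; +0.8167 ∉ [0.1, 0.7) → out
#5 (0,-1): internal coord 0 + (-1)·λ' = +0.3028; +0.3028 ∈ [0.1, 0.7) → IN Λ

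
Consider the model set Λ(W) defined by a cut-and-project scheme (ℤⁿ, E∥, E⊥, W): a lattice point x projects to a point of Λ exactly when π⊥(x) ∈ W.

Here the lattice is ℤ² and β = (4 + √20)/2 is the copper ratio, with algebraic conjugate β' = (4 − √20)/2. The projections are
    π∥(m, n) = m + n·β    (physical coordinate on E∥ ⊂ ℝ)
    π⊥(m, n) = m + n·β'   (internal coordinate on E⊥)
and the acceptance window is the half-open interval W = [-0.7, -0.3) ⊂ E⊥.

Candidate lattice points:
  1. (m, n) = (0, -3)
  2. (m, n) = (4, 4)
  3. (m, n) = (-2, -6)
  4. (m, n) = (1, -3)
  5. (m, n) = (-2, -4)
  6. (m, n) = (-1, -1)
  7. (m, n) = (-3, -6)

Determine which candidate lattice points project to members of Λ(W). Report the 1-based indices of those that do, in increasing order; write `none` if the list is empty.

3

Compute β' = (4−√20)/2 = -0.2361, so π⊥(m,n) = m -0.2361·n.
[1] lift (0,-3): star map gives 0.7082; window check -0.7 ≤ 0.7082 < -0.3 is false → out
[2] lift (4,4): star map gives 3.0557; window check -0.7 ≤ 3.0557 < -0.3 is false → out
[3] lift (-2,-6): star map gives -0.5836; window check -0.7 ≤ -0.5836 < -0.3 is true → IN Λ
[4] lift (1,-3): star map gives 1.7082; window check -0.7 ≤ 1.7082 < -0.3 is false → out
[5] lift (-2,-4): star map gives -1.0557; window check -0.7 ≤ -1.0557 < -0.3 is false → out
[6] lift (-1,-1): star map gives -0.7639; window check -0.7 ≤ -0.7639 < -0.3 is false → out
[7] lift (-3,-6): star map gives -1.5836; window check -0.7 ≤ -1.5836 < -0.3 is false → out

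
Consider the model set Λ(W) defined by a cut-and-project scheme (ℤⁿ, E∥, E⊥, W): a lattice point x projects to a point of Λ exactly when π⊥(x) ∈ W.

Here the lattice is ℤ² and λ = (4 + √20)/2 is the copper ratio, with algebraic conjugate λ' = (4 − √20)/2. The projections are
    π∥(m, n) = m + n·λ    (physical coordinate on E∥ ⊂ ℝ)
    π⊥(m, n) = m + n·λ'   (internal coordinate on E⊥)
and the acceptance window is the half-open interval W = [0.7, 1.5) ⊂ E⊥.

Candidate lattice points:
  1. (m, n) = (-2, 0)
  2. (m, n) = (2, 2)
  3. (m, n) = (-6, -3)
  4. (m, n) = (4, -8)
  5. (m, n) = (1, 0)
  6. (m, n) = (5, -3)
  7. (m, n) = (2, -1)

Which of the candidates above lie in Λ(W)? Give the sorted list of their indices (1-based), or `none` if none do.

5

Numerically λ ≈ 4.2361 and λ' = −1/λ ≈ -0.2361.
#1 (-2,0): internal coord -2 + (0)·λ' = -2.0000; -2.0000 ∉ [0.7, 1.5) → out
#2 (2,2): internal coord 2 + (2)·λ' = +1.5279; +1.5279 ∉ [0.7, 1.5) → out
#3 (-6,-3): internal coord -6 + (-3)·λ' = -5.2918; -5.2918 ∉ [0.7, 1.5) → out
#4 (4,-8): internal coord 4 + (-8)·λ' = +5.8885; +5.8885 ∉ [0.7, 1.5) → out
#5 (1,0): internal coord 1 + (0)·λ' = +1.0000; +1.0000 ∈ [0.7, 1.5) → IN Λ
#6 (5,-3): internal coord 5 + (-3)·λ' = +5.7082; +5.7082 ∉ [0.7, 1.5) → out
#7 (2,-1): internal coord 2 + (-1)·λ' = +2.2361; +2.2361 ∉ [0.7, 1.5) → out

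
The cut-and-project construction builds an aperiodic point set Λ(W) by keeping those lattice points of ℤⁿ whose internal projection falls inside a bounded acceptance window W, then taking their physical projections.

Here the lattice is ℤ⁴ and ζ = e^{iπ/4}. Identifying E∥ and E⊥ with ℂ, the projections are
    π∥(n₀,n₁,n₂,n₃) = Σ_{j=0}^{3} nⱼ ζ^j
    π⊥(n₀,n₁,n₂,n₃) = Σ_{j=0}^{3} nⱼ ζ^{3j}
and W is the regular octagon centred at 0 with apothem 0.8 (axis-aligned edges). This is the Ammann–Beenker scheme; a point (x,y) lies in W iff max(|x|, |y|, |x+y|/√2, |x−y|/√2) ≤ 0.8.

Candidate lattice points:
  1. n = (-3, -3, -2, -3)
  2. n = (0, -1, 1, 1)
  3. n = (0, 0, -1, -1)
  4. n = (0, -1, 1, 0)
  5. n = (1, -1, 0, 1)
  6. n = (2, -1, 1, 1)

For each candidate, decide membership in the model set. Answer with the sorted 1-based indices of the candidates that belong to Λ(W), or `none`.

π⊥(n) = n₀ + n₁ζ³ + n₂ζ⁶ + n₃ζ⁹ where ζ = e^{iπ/4}.
#1 (-3, -3, -2, -3): internal (-3.00000, -2.24264); octagon support 3.70711 vs apothem 0.8 → ∉ W
#2 (0, -1, 1, 1): internal (1.41421, -1.00000); octagon support 1.70711 vs apothem 0.8 → ∉ W
#3 (0, 0, -1, -1): internal (-0.70711, 0.29289); octagon support 0.70711 vs apothem 0.8 → ∈ W
#4 (0, -1, 1, 0): internal (0.70711, -1.70711); octagon support 1.70711 vs apothem 0.8 → ∉ W
#5 (1, -1, 0, 1): internal (2.41421, 0.00000); octagon support 2.41421 vs apothem 0.8 → ∉ W
#6 (2, -1, 1, 1): internal (3.41421, -1.00000); octagon support 3.41421 vs apothem 0.8 → ∉ W

3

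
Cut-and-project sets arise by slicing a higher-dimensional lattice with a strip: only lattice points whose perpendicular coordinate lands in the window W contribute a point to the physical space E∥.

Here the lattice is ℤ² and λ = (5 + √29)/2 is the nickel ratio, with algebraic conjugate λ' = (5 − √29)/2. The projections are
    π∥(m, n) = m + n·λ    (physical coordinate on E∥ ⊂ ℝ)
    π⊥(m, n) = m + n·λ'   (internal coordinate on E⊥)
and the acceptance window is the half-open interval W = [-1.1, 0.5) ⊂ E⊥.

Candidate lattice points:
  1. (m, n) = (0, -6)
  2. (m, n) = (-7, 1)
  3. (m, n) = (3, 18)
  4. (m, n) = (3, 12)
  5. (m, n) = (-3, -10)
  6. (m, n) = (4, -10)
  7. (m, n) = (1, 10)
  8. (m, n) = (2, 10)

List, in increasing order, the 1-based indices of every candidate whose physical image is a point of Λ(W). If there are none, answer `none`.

Numerically λ ≈ 5.1926 and λ' = −1/λ ≈ -0.1926.
candidate 1: (m,n)=(0,-6) → π∥ = 0-6·λ ≈ -31.1555, π⊥ = 0-6·λ' ≈ 1.1555 ∉ [-1.1, 0.5) ⇒ out
candidate 2: (m,n)=(-7,1) → π∥ = -7+1·λ ≈ -1.8074, π⊥ = -7+1·λ' ≈ -7.1926 ∉ [-1.1, 0.5) ⇒ out
candidate 3: (m,n)=(3,18) → π∥ = 3+18·λ ≈ 96.4665, π⊥ = 3+18·λ' ≈ -0.4665 ∈ [-1.1, 0.5) ⇒ IN Λ
candidate 4: (m,n)=(3,12) → π∥ = 3+12·λ ≈ 65.3110, π⊥ = 3+12·λ' ≈ 0.6890 ∉ [-1.1, 0.5) ⇒ out
candidate 5: (m,n)=(-3,-10) → π∥ = -3-10·λ ≈ -54.9258, π⊥ = -3-10·λ' ≈ -1.0742 ∈ [-1.1, 0.5) ⇒ IN Λ
candidate 6: (m,n)=(4,-10) → π∥ = 4-10·λ ≈ -47.9258, π⊥ = 4-10·λ' ≈ 5.9258 ∉ [-1.1, 0.5) ⇒ out
candidate 7: (m,n)=(1,10) → π∥ = 1+10·λ ≈ 52.9258, π⊥ = 1+10·λ' ≈ -0.9258 ∈ [-1.1, 0.5) ⇒ IN Λ
candidate 8: (m,n)=(2,10) → π∥ = 2+10·λ ≈ 53.9258, π⊥ = 2+10·λ' ≈ 0.0742 ∈ [-1.1, 0.5) ⇒ IN Λ

3, 5, 7, 8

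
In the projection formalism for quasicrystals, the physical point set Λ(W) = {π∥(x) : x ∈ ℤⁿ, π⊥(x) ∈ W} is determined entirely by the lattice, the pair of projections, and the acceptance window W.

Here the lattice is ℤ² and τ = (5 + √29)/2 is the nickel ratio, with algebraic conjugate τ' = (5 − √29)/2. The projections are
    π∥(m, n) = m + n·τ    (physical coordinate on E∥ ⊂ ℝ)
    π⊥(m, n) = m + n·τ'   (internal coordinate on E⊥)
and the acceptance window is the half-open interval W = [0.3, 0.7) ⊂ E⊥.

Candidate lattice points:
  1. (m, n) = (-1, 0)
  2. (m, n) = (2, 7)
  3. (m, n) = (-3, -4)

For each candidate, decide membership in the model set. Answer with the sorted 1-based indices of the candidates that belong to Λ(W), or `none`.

τ' = (5−√29)/2 ≈ -0.19258.
#1 (-1,0): internal coord -1 + (0)·τ' = -1.00000; -1.00000 ∉ [0.3, 0.7) → out
#2 (2,7): internal coord 2 + (7)·τ' = +0.65192; +0.65192 ∈ [0.3, 0.7) → IN Λ
#3 (-3,-4): internal coord -3 + (-4)·τ' = -2.22967; -2.22967 ∉ [0.3, 0.7) → out

2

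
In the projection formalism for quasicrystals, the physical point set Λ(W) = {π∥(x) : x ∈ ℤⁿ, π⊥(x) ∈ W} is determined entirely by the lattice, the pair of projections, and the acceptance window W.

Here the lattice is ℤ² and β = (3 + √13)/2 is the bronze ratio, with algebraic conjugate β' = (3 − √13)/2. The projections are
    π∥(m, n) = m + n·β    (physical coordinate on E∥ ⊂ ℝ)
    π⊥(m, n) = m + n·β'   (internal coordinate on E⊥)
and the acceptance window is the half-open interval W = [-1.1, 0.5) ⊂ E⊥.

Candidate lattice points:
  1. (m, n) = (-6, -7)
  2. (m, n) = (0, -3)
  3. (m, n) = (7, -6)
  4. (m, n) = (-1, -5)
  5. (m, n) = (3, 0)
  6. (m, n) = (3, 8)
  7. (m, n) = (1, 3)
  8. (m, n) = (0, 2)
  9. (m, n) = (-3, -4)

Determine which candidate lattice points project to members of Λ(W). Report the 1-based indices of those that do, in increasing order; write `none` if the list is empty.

7, 8

β' = (3−√13)/2 ≈ -0.302776.
[1] lift (-6,-7): star map gives -3.880571; window check -1.1 ≤ -3.880571 < 0.5 is false → out
[2] lift (0,-3): star map gives 0.908327; window check -1.1 ≤ 0.908327 < 0.5 is false → out
[3] lift (7,-6): star map gives 8.816654; window check -1.1 ≤ 8.816654 < 0.5 is false → out
[4] lift (-1,-5): star map gives 0.513878; window check -1.1 ≤ 0.513878 < 0.5 is false → out
[5] lift (3,0): star map gives 3.000000; window check -1.1 ≤ 3.000000 < 0.5 is false → out
[6] lift (3,8): star map gives 0.577795; window check -1.1 ≤ 0.577795 < 0.5 is false → out
[7] lift (1,3): star map gives 0.091673; window check -1.1 ≤ 0.091673 < 0.5 is true → IN Λ
[8] lift (0,2): star map gives -0.605551; window check -1.1 ≤ -0.605551 < 0.5 is true → IN Λ
[9] lift (-3,-4): star map gives -1.788897; window check -1.1 ≤ -1.788897 < 0.5 is false → out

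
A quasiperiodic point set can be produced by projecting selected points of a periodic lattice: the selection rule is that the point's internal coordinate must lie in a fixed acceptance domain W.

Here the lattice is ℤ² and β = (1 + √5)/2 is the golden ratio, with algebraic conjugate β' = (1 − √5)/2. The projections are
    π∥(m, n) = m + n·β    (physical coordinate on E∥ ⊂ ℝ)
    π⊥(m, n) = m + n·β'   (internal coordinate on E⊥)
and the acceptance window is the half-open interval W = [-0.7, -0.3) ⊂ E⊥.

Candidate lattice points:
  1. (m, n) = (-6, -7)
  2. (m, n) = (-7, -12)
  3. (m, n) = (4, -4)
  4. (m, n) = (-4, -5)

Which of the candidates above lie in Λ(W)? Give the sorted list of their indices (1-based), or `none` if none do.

none

Compute β' = (1−√5)/2 = -0.6180, so π⊥(m,n) = m -0.6180·n.
#1 (-6,-7): internal coord -6 + (-7)·β' = -1.6738; -1.6738 ∉ [-0.7, -0.3) → out
#2 (-7,-12): internal coord -7 + (-12)·β' = +0.4164; +0.4164 ∉ [-0.7, -0.3) → out
#3 (4,-4): internal coord 4 + (-4)·β' = +6.4721; +6.4721 ∉ [-0.7, -0.3) → out
#4 (-4,-5): internal coord -4 + (-5)·β' = -0.9098; -0.9098 ∉ [-0.7, -0.3) → out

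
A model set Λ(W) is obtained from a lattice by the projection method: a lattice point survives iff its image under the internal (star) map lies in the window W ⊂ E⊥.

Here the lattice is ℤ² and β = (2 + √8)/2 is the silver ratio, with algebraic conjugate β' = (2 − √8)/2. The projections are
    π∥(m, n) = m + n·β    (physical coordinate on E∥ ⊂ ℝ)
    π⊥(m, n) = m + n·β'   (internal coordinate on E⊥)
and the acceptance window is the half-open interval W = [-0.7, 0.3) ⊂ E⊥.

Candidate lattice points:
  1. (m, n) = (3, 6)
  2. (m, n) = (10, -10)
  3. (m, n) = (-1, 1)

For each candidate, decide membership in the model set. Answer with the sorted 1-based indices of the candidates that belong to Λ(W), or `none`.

none

β' = (2−√8)/2 ≈ -0.414214.
[1] lift (3,6): star map gives 0.514719; window check -0.7 ≤ 0.514719 < 0.3 is false → out
[2] lift (10,-10): star map gives 14.142136; window check -0.7 ≤ 14.142136 < 0.3 is false → out
[3] lift (-1,1): star map gives -1.414214; window check -0.7 ≤ -1.414214 < 0.3 is false → out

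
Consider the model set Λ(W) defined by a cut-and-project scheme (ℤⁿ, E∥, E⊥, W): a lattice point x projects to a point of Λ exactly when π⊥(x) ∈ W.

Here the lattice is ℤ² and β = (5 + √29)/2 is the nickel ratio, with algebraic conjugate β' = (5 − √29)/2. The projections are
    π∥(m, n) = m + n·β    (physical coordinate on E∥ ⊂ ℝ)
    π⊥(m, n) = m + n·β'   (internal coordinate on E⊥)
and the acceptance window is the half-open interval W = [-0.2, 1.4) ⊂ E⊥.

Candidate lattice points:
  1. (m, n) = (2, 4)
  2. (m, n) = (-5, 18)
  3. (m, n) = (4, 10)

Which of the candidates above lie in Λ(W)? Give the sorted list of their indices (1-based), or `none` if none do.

1

Compute β' = (5−√29)/2 = -0.192582, so π⊥(m,n) = m -0.192582·n.
candidate 1: (m,n)=(2,4) → π∥ = 2+4·β ≈ 22.770330, π⊥ = 2+4·β' ≈ 1.229670 ∈ [-0.2, 1.4) ⇒ IN Λ
candidate 2: (m,n)=(-5,18) → π∥ = -5+18·β ≈ 88.466483, π⊥ = -5+18·β' ≈ -8.466483 ∉ [-0.2, 1.4) ⇒ out
candidate 3: (m,n)=(4,10) → π∥ = 4+10·β ≈ 55.925824, π⊥ = 4+10·β' ≈ 2.074176 ∉ [-0.2, 1.4) ⇒ out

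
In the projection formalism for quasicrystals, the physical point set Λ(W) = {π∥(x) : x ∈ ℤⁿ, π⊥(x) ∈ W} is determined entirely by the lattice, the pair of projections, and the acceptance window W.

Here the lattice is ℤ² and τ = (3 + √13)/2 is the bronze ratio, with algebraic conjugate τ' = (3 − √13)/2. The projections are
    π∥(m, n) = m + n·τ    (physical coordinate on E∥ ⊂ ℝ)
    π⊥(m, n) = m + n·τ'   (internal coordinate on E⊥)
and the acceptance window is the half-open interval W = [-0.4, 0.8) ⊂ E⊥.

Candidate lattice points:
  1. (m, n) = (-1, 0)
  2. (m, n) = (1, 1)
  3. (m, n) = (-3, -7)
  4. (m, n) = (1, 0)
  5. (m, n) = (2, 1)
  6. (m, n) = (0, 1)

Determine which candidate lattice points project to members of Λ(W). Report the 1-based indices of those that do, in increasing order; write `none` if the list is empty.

Numerically τ ≈ 3.3028 and τ' = −1/τ ≈ -0.3028.
candidate 1: (m,n)=(-1,0) → π∥ = -1+0·τ ≈ -1.0000, π⊥ = -1+0·τ' ≈ -1.0000 ∉ [-0.4, 0.8) ⇒ out
candidate 2: (m,n)=(1,1) → π∥ = 1+1·τ ≈ 4.3028, π⊥ = 1+1·τ' ≈ 0.6972 ∈ [-0.4, 0.8) ⇒ IN Λ
candidate 3: (m,n)=(-3,-7) → π∥ = -3-7·τ ≈ -26.1194, π⊥ = -3-7·τ' ≈ -0.8806 ∉ [-0.4, 0.8) ⇒ out
candidate 4: (m,n)=(1,0) → π∥ = 1+0·τ ≈ 1.0000, π⊥ = 1+0·τ' ≈ 1.0000 ∉ [-0.4, 0.8) ⇒ out
candidate 5: (m,n)=(2,1) → π∥ = 2+1·τ ≈ 5.3028, π⊥ = 2+1·τ' ≈ 1.6972 ∉ [-0.4, 0.8) ⇒ out
candidate 6: (m,n)=(0,1) → π∥ = 0+1·τ ≈ 3.3028, π⊥ = 0+1·τ' ≈ -0.3028 ∈ [-0.4, 0.8) ⇒ IN Λ

2, 6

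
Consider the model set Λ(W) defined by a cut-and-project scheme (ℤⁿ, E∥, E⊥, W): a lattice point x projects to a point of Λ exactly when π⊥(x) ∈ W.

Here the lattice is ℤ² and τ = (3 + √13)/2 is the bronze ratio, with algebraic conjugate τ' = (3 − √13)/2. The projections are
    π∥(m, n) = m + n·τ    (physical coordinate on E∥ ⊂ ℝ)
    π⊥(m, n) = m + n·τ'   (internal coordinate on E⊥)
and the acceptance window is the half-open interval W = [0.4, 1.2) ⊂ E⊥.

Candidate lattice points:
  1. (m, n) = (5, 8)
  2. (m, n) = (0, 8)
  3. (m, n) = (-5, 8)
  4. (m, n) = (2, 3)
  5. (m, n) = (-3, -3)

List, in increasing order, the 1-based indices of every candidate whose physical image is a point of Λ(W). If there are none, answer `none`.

4

τ' = (3−√13)/2 ≈ -0.30278.
candidate 1: (m,n)=(5,8) → π∥ = 5+8·τ ≈ 31.42221, π⊥ = 5+8·τ' ≈ 2.57779 ∉ [0.4, 1.2) ⇒ out
candidate 2: (m,n)=(0,8) → π∥ = 0+8·τ ≈ 26.42221, π⊥ = 0+8·τ' ≈ -2.42221 ∉ [0.4, 1.2) ⇒ out
candidate 3: (m,n)=(-5,8) → π∥ = -5+8·τ ≈ 21.42221, π⊥ = -5+8·τ' ≈ -7.42221 ∉ [0.4, 1.2) ⇒ out
candidate 4: (m,n)=(2,3) → π∥ = 2+3·τ ≈ 11.90833, π⊥ = 2+3·τ' ≈ 1.09167 ∈ [0.4, 1.2) ⇒ IN Λ
candidate 5: (m,n)=(-3,-3) → π∥ = -3-3·τ ≈ -12.90833, π⊥ = -3-3·τ' ≈ -2.09167 ∉ [0.4, 1.2) ⇒ out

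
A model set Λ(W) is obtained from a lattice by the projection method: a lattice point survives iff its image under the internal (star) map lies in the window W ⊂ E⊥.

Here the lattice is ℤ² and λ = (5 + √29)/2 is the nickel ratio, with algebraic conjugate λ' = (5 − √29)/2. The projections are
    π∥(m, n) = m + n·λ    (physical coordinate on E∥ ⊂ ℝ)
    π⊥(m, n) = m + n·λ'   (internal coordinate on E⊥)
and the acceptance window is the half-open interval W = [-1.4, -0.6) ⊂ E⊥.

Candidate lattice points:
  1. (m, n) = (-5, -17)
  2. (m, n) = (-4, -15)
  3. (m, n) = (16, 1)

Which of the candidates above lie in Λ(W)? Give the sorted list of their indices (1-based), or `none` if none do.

2

Compute λ' = (5−√29)/2 = -0.19258, so π⊥(m,n) = m -0.19258·n.
[1] lift (-5,-17): star map gives -1.72610; window check -1.4 ≤ -1.72610 < -0.6 is false → out
[2] lift (-4,-15): star map gives -1.11126; window check -1.4 ≤ -1.11126 < -0.6 is true → IN Λ
[3] lift (16,1): star map gives 15.80742; window check -1.4 ≤ 15.80742 < -0.6 is false → out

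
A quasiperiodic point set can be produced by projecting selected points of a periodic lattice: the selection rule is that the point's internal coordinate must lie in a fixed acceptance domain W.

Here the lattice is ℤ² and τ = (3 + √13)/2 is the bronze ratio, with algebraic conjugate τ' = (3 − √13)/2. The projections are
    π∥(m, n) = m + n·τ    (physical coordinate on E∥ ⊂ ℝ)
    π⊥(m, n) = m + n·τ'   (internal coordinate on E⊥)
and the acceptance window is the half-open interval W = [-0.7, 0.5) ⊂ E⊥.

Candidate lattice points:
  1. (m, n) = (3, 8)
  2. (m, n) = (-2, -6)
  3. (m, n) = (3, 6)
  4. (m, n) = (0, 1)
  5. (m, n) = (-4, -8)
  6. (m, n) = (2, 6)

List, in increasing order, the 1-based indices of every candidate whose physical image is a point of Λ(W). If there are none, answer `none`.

τ' = (3−√13)/2 ≈ -0.302776.
[1] lift (3,8): star map gives 0.577795; window check -0.7 ≤ 0.577795 < 0.5 is false → out
[2] lift (-2,-6): star map gives -0.183346; window check -0.7 ≤ -0.183346 < 0.5 is true → IN Λ
[3] lift (3,6): star map gives 1.183346; window check -0.7 ≤ 1.183346 < 0.5 is false → out
[4] lift (0,1): star map gives -0.302776; window check -0.7 ≤ -0.302776 < 0.5 is true → IN Λ
[5] lift (-4,-8): star map gives -1.577795; window check -0.7 ≤ -1.577795 < 0.5 is false → out
[6] lift (2,6): star map gives 0.183346; window check -0.7 ≤ 0.183346 < 0.5 is true → IN Λ

2, 4, 6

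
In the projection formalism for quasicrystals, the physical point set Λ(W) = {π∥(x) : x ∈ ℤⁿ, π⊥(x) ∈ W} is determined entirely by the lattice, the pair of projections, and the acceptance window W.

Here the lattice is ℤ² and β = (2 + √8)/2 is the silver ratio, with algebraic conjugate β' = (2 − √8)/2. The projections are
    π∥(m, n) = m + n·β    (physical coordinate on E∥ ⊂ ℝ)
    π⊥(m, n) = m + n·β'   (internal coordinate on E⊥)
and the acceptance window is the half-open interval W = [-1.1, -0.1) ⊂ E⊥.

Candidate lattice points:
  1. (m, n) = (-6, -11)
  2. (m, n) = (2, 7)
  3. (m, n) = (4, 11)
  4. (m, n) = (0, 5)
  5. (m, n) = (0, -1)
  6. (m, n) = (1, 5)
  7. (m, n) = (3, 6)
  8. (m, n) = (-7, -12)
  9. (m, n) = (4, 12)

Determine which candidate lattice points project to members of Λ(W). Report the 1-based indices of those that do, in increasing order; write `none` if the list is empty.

Numerically β ≈ 2.41421 and β' = −1/β ≈ -0.41421.
#1 (-6,-11): internal coord -6 + (-11)·β' = -1.44365; -1.44365 ∉ [-1.1, -0.1) → out
#2 (2,7): internal coord 2 + (7)·β' = -0.89949; -0.89949 ∈ [-1.1, -0.1) → IN Λ
#3 (4,11): internal coord 4 + (11)·β' = -0.55635; -0.55635 ∈ [-1.1, -0.1) → IN Λ
#4 (0,5): internal coord 0 + (5)·β' = -2.07107; -2.07107 ∉ [-1.1, -0.1) → out
#5 (0,-1): internal coord 0 + (-1)·β' = +0.41421; +0.41421 ∉ [-1.1, -0.1) → out
#6 (1,5): internal coord 1 + (5)·β' = -1.07107; -1.07107 ∈ [-1.1, -0.1) → IN Λ
#7 (3,6): internal coord 3 + (6)·β' = +0.51472; +0.51472 ∉ [-1.1, -0.1) → out
#8 (-7,-12): internal coord -7 + (-12)·β' = -2.02944; -2.02944 ∉ [-1.1, -0.1) → out
#9 (4,12): internal coord 4 + (12)·β' = -0.97056; -0.97056 ∈ [-1.1, -0.1) → IN Λ

2, 3, 6, 9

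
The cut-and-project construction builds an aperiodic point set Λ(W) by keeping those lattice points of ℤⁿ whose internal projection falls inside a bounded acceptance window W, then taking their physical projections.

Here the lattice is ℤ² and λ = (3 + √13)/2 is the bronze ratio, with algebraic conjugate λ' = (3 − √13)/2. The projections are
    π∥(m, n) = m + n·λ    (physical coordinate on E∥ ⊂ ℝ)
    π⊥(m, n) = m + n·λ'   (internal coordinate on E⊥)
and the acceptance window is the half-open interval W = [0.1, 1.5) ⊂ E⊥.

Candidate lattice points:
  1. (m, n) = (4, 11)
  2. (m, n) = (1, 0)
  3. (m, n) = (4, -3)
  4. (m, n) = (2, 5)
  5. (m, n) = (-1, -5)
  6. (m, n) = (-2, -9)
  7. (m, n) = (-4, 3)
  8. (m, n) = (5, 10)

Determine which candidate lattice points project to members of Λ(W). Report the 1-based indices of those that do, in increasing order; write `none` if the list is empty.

λ' = (3−√13)/2 ≈ -0.30278.
[1] lift (4,11): star map gives 0.66947; window check 0.1 ≤ 0.66947 < 1.5 is true → IN Λ
[2] lift (1,0): star map gives 1.00000; window check 0.1 ≤ 1.00000 < 1.5 is true → IN Λ
[3] lift (4,-3): star map gives 4.90833; window check 0.1 ≤ 4.90833 < 1.5 is false → out
[4] lift (2,5): star map gives 0.48612; window check 0.1 ≤ 0.48612 < 1.5 is true → IN Λ
[5] lift (-1,-5): star map gives 0.51388; window check 0.1 ≤ 0.51388 < 1.5 is true → IN Λ
[6] lift (-2,-9): star map gives 0.72498; window check 0.1 ≤ 0.72498 < 1.5 is true → IN Λ
[7] lift (-4,3): star map gives -4.90833; window check 0.1 ≤ -4.90833 < 1.5 is false → out
[8] lift (5,10): star map gives 1.97224; window check 0.1 ≤ 1.97224 < 1.5 is false → out

1, 2, 4, 5, 6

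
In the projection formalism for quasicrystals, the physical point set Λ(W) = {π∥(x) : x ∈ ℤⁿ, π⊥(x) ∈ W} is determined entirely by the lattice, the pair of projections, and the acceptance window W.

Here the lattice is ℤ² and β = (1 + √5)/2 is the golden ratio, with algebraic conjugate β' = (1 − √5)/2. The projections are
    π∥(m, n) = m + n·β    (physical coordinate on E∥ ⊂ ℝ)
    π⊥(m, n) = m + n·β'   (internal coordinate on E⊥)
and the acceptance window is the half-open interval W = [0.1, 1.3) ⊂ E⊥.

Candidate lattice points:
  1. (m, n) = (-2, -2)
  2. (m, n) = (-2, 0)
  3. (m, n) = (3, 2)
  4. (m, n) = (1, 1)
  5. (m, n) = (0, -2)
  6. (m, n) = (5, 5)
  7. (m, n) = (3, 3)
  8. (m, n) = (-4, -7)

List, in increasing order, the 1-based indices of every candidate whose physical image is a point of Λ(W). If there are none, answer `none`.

4, 5, 7, 8

Compute β' = (1−√5)/2 = -0.618034, so π⊥(m,n) = m -0.618034·n.
[1] lift (-2,-2): star map gives -0.763932; window check 0.1 ≤ -0.763932 < 1.3 is false → out
[2] lift (-2,0): star map gives -2.000000; window check 0.1 ≤ -2.000000 < 1.3 is false → out
[3] lift (3,2): star map gives 1.763932; window check 0.1 ≤ 1.763932 < 1.3 is false → out
[4] lift (1,1): star map gives 0.381966; window check 0.1 ≤ 0.381966 < 1.3 is true → IN Λ
[5] lift (0,-2): star map gives 1.236068; window check 0.1 ≤ 1.236068 < 1.3 is true → IN Λ
[6] lift (5,5): star map gives 1.909830; window check 0.1 ≤ 1.909830 < 1.3 is false → out
[7] lift (3,3): star map gives 1.145898; window check 0.1 ≤ 1.145898 < 1.3 is true → IN Λ
[8] lift (-4,-7): star map gives 0.326238; window check 0.1 ≤ 0.326238 < 1.3 is true → IN Λ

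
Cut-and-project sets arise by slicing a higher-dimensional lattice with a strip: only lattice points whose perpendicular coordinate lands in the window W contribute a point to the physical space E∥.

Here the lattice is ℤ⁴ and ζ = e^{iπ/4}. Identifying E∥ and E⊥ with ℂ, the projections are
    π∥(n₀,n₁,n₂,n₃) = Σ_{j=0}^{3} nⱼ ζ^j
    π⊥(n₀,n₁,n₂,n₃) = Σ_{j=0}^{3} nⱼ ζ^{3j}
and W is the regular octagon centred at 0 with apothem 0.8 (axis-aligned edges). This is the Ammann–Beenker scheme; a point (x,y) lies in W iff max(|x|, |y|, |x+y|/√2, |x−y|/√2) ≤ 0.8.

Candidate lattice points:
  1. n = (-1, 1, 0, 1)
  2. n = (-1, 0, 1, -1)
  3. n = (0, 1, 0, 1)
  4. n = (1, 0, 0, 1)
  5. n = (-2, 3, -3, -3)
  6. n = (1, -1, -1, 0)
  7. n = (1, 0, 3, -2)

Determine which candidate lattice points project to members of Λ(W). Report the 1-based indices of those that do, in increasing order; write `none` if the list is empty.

none

Internal map: ζ^{3j} for j=0..3 gives (1,0), (−√2/2,√2/2), (0,−1), (√2/2,√2/2).
#1 (-1, 1, 0, 1): internal (-1.000000, 1.414214); octagon support 1.707107 vs apothem 0.8 → ∉ W
#2 (-1, 0, 1, -1): internal (-1.707107, -1.707107); octagon support 2.414214 vs apothem 0.8 → ∉ W
#3 (0, 1, 0, 1): internal (0.000000, 1.414214); octagon support 1.414214 vs apothem 0.8 → ∉ W
#4 (1, 0, 0, 1): internal (1.707107, 0.707107); octagon support 1.707107 vs apothem 0.8 → ∉ W
#5 (-2, 3, -3, -3): internal (-6.242641, 3.000000); octagon support 6.535534 vs apothem 0.8 → ∉ W
#6 (1, -1, -1, 0): internal (1.707107, 0.292893); octagon support 1.707107 vs apothem 0.8 → ∉ W
#7 (1, 0, 3, -2): internal (-0.414214, -4.414214); octagon support 4.414214 vs apothem 0.8 → ∉ W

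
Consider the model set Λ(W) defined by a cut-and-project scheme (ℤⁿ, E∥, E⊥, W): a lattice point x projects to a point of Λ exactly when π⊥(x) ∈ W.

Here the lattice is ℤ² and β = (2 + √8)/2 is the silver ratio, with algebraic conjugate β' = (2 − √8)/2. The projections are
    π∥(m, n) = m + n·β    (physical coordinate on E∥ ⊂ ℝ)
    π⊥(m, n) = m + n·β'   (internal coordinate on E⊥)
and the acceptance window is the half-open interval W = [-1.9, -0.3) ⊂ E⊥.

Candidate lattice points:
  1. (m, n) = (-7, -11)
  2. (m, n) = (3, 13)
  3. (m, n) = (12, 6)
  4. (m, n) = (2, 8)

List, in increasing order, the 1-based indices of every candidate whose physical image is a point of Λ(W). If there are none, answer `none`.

4

Compute β' = (2−√8)/2 = -0.4142, so π⊥(m,n) = m -0.4142·n.
candidate 1: (m,n)=(-7,-11) → π∥ = -7-11·β ≈ -33.5563, π⊥ = -7-11·β' ≈ -2.4437 ∉ [-1.9, -0.3) ⇒ out
candidate 2: (m,n)=(3,13) → π∥ = 3+13·β ≈ 34.3848, π⊥ = 3+13·β' ≈ -2.3848 ∉ [-1.9, -0.3) ⇒ out
candidate 3: (m,n)=(12,6) → π∥ = 12+6·β ≈ 26.4853, π⊥ = 12+6·β' ≈ 9.5147 ∉ [-1.9, -0.3) ⇒ out
candidate 4: (m,n)=(2,8) → π∥ = 2+8·β ≈ 21.3137, π⊥ = 2+8·β' ≈ -1.3137 ∈ [-1.9, -0.3) ⇒ IN Λ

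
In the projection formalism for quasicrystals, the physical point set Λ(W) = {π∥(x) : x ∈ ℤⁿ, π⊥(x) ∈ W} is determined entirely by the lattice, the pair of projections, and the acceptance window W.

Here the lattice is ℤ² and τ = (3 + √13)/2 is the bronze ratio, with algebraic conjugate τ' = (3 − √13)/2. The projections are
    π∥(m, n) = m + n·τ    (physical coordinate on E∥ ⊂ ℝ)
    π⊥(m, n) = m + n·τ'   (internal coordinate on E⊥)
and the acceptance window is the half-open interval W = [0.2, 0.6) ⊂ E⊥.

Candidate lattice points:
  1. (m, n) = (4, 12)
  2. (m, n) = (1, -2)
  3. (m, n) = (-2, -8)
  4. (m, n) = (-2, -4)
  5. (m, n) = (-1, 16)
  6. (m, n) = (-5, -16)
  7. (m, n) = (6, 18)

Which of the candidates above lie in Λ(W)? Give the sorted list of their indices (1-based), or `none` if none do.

Compute τ' = (3−√13)/2 = -0.302776, so π⊥(m,n) = m -0.302776·n.
#1 (4,12): internal coord 4 + (12)·τ' = +0.366692; +0.366692 ∈ [0.2, 0.6) → IN Λ
#2 (1,-2): internal coord 1 + (-2)·τ' = +1.605551; +1.605551 ∉ [0.2, 0.6) → out
#3 (-2,-8): internal coord -2 + (-8)·τ' = +0.422205; +0.422205 ∈ [0.2, 0.6) → IN Λ
#4 (-2,-4): internal coord -2 + (-4)·τ' = -0.788897; -0.788897 ∉ [0.2, 0.6) → out
#5 (-1,16): internal coord -1 + (16)·τ' = -5.844410; -5.844410 ∉ [0.2, 0.6) → out
#6 (-5,-16): internal coord -5 + (-16)·τ' = -0.155590; -0.155590 ∉ [0.2, 0.6) → out
#7 (6,18): internal coord 6 + (18)·τ' = +0.550039; +0.550039 ∈ [0.2, 0.6) → IN Λ

1, 3, 7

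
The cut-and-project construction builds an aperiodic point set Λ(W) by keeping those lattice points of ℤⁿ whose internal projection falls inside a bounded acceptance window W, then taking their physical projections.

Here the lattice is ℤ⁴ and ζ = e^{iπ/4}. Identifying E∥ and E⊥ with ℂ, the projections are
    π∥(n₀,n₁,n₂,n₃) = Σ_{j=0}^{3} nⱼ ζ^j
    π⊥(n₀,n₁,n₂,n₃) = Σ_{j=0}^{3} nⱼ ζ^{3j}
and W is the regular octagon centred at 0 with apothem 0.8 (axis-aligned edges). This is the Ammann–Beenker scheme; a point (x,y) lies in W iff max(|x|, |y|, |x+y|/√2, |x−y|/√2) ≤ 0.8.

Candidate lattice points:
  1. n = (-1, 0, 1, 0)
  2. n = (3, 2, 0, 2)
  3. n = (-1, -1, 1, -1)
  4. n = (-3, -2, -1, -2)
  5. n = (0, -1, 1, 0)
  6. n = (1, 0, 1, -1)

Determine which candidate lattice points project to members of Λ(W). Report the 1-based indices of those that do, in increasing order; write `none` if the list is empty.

Internal map: ζ^{3j} for j=0..3 gives (1,0), (−√2/2,√2/2), (0,−1), (√2/2,√2/2).
#1 (-1, 0, 1, 0): internal (-1.0000, -1.0000); octagon support 1.4142 vs apothem 0.8 → ∉ W
#2 (3, 2, 0, 2): internal (3.0000, 2.8284); octagon support 4.1213 vs apothem 0.8 → ∉ W
#3 (-1, -1, 1, -1): internal (-1.0000, -2.4142); octagon support 2.4142 vs apothem 0.8 → ∉ W
#4 (-3, -2, -1, -2): internal (-3.0000, -1.8284); octagon support 3.4142 vs apothem 0.8 → ∉ W
#5 (0, -1, 1, 0): internal (0.7071, -1.7071); octagon support 1.7071 vs apothem 0.8 → ∉ W
#6 (1, 0, 1, -1): internal (0.2929, -1.7071); octagon support 1.7071 vs apothem 0.8 → ∉ W

none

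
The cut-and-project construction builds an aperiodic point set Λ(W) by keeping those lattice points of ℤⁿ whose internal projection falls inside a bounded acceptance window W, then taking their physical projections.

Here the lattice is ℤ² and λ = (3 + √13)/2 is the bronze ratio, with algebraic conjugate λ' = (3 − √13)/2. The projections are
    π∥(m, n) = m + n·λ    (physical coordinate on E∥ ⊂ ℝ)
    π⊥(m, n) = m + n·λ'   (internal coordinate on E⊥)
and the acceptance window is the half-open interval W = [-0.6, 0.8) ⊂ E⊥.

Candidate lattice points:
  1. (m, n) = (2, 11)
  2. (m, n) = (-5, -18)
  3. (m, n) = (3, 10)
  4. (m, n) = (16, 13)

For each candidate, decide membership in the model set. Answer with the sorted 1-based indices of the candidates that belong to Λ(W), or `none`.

2, 3

Compute λ' = (3−√13)/2 = -0.30278, so π⊥(m,n) = m -0.30278·n.
[1] lift (2,11): star map gives -1.33053; window check -0.6 ≤ -1.33053 < 0.8 is false → out
[2] lift (-5,-18): star map gives 0.44996; window check -0.6 ≤ 0.44996 < 0.8 is true → IN Λ
[3] lift (3,10): star map gives -0.02776; window check -0.6 ≤ -0.02776 < 0.8 is true → IN Λ
[4] lift (16,13): star map gives 12.06392; window check -0.6 ≤ 12.06392 < 0.8 is false → out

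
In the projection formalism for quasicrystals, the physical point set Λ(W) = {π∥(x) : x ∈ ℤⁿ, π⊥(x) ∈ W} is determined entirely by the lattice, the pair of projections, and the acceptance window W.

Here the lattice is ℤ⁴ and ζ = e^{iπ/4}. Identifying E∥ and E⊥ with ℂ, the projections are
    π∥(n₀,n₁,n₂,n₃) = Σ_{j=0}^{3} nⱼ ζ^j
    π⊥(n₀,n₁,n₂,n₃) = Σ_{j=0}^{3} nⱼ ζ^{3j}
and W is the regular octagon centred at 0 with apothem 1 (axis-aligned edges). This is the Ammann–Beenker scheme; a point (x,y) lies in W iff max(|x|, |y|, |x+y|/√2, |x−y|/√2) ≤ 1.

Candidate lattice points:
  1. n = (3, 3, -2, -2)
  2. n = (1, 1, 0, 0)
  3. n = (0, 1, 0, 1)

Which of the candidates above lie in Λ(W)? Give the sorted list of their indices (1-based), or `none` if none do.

2

With ζ = e^{iπ/4} the internal vectors are ζ^0,ζ^3,ζ^6,ζ^9.
#1 (3, 3, -2, -2): internal (-0.5355, 2.7071); octagon support 2.7071 vs apothem 1 → ∉ W
#2 (1, 1, 0, 0): internal (0.2929, 0.7071); octagon support 0.7071 vs apothem 1 → ∈ W
#3 (0, 1, 0, 1): internal (0.0000, 1.4142); octagon support 1.4142 vs apothem 1 → ∉ W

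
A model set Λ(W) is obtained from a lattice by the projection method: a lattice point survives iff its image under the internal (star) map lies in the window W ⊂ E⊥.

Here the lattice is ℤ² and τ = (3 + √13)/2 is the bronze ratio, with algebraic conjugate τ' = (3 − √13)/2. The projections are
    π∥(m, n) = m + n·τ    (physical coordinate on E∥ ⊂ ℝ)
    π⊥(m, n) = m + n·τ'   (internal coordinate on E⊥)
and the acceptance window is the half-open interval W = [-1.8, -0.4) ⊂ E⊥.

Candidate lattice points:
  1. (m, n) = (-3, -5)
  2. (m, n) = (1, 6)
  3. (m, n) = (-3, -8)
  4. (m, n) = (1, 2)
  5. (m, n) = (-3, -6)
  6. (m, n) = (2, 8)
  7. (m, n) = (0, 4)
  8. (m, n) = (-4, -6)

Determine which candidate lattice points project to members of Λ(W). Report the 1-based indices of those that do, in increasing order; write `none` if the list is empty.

Compute τ' = (3−√13)/2 = -0.302776, so π⊥(m,n) = m -0.302776·n.
candidate 1: (m,n)=(-3,-5) → π∥ = -3-5·τ ≈ -19.513878, π⊥ = -3-5·τ' ≈ -1.486122 ∈ [-1.8, -0.4) ⇒ IN Λ
candidate 2: (m,n)=(1,6) → π∥ = 1+6·τ ≈ 20.816654, π⊥ = 1+6·τ' ≈ -0.816654 ∈ [-1.8, -0.4) ⇒ IN Λ
candidate 3: (m,n)=(-3,-8) → π∥ = -3-8·τ ≈ -29.422205, π⊥ = -3-8·τ' ≈ -0.577795 ∈ [-1.8, -0.4) ⇒ IN Λ
candidate 4: (m,n)=(1,2) → π∥ = 1+2·τ ≈ 7.605551, π⊥ = 1+2·τ' ≈ 0.394449 ∉ [-1.8, -0.4) ⇒ out
candidate 5: (m,n)=(-3,-6) → π∥ = -3-6·τ ≈ -22.816654, π⊥ = -3-6·τ' ≈ -1.183346 ∈ [-1.8, -0.4) ⇒ IN Λ
candidate 6: (m,n)=(2,8) → π∥ = 2+8·τ ≈ 28.422205, π⊥ = 2+8·τ' ≈ -0.422205 ∈ [-1.8, -0.4) ⇒ IN Λ
candidate 7: (m,n)=(0,4) → π∥ = 0+4·τ ≈ 13.211103, π⊥ = 0+4·τ' ≈ -1.211103 ∈ [-1.8, -0.4) ⇒ IN Λ
candidate 8: (m,n)=(-4,-6) → π∥ = -4-6·τ ≈ -23.816654, π⊥ = -4-6·τ' ≈ -2.183346 ∉ [-1.8, -0.4) ⇒ out

1, 2, 3, 5, 6, 7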